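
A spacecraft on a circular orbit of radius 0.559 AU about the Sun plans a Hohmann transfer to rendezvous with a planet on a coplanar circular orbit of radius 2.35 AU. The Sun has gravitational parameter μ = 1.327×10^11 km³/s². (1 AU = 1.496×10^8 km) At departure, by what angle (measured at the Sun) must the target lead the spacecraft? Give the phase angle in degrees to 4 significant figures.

φ = 92.35°

In km: r₁ = 0.559 × 1.496×10^8 = 8.36264×10^7 km; r₂ = 2.35 × 1.496×10^8 = 3.5156×10^8 km.
The Hohmann ellipse has a_t = (r₁ + r₂)/2 = 2.175932×10^8 km.
The half-period of the transfer ellipse is t = π√(a_t³/μ) = 2.7681×10^7 s.
The target's mean motion on its circular orbit is ω₂ = √(μ/r₂³) = 5.5263×10^-8 rad/s.
Angle swept by the target during transfer: ω₂·t = 1.5297 rad = 87.65°.
Arrival is 180° from departure on the ellipse, so φ = 180° − 87.65° = 92.35°.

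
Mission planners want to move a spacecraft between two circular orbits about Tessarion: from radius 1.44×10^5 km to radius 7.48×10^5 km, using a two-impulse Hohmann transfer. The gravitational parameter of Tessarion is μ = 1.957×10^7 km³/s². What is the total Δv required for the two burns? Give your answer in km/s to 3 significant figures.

Δv = 5.65 km/s

The Hohmann ellipse has a_t = (r₁ + r₂)/2 = 4.460×10^5 km.
Circular speed at r₁: v₁ = √(μ/r₁) = √(1.957×10^7/1.440×10^5) = 11.6577 km/s.
On the transfer ellipse at r₁, v² = μ(2/r − 1/a) gives v_p = √[μ(2/r₁ − 1/a_t)] = 15.0972 km/s.
First burn Δv₁ = |v_p − v₁| = 3.4395 km/s.
Circular speed at r₂: v₂ = √(μ/r₂) = 5.1150 km/s.
Transfer-orbit speed at r₂: v_a = √[μ(2/r₂ − 1/a_t)] = 2.9064 km/s.
Second burn Δv₂ = |v₂ − v_a| = 2.2086 km/s.
Δv = Δv₁ + Δv₂ = 3.4395 + 2.2086 = 5.648 km/s.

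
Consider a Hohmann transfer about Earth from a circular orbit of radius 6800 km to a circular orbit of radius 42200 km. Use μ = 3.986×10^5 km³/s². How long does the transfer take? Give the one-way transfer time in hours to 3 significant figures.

Semi-major axis of the transfer orbit: a_t = (6800 + 42200)/2 = 24500 km.
Transfer time t = π√(a_t³/μ) = π√((24500)³ / 3.986×10^5) = 19080 s.
Converting: 19080 s ÷ 3600 s/hour = 5.30 hours.

t = 5.30 hours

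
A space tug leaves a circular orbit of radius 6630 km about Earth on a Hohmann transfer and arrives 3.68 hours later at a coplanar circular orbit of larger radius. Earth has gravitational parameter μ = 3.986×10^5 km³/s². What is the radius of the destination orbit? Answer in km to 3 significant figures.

r₂ = 31800 km

Transfer time t = 3.68 hours = 13248 s, and t = π√(a_t³/μ).
So a_t = (μ t²/π²)^(1/3) = (3.986×10^5 × (13248)² / π²)^(1/3) = 19209 km.
Since a_t = (r₁ + r₂)/2, r₂ = 2a_t − r₁ = 2×19209 − 6630 = 31788 km.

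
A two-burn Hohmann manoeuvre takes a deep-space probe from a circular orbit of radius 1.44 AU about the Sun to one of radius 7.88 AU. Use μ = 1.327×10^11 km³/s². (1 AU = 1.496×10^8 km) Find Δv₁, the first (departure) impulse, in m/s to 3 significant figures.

In km: r₁ = 1.44 × 1.496×10^8 = 2.15424×10^8 km; r₂ = 7.88 × 1.496×10^8 = 1.178848×10^9 km.
Transfer-ellipse semi-major axis a_t = (r₁ + r₂)/2 = (2.15424×10^8 + 1.178848×10^9)/2 = 6.97136×10^8 km.
On the circular orbit at r = 2.15424×10^8 km, v_c = √(μ/r) = 24.819 km/s.
Vis-viva on the transfer ellipse at r = 2.15424×10^8 km gives v_t = √[μ(2/r − 1/a_t)] = 32.274 km/s.
Δv₁ = |v_t − v_c| = |32.274 − 24.819| = 7.455 km/s.

Δv₁ = 7460 m/s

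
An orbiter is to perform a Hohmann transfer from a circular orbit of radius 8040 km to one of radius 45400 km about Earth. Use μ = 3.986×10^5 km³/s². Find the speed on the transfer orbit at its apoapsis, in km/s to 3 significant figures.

v = 1.63 km/s

Transfer-ellipse semi-major axis a_t = (r₁ + r₂)/2 = (8040 + 45400)/2 = 26720 km.
The apoapsis of the transfer ellipse is at r = 45400 km.
Vis-viva: v = √[μ(2/r − 1/a_t)] = √[3.986×10^5 × (2/45400 − 1/26720)] = 1.625 km/s.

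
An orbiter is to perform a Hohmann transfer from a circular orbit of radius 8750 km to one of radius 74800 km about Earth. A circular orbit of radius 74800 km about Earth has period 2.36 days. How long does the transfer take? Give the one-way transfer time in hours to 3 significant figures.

From Kepler's third law T² = 4π²r³/μ at r = 74800 km, T = 2.36 days = 2.36 × 86400 s = 2.03904×10^5 s: μ = 4π²r³/T² = 3.97386×10^5 km³/s².
The Hohmann ellipse has a_t = (r₁ + r₂)/2 = 41775 km.
Half the transfer-orbit period gives t = π√(a_t³/μ) = 42550 s.
Converting: 42550 s ÷ 3600 s/hour = 11.8 hours.

t = 11.8 hours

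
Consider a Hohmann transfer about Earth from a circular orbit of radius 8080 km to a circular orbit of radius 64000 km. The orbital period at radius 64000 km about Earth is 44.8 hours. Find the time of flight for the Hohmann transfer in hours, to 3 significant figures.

From Kepler's third law T² = 4π²r³/μ at r = 64000 km, T = 44.8 hours = 44.8 × 3600 s = 1.6128×10^5 s: μ = 4π²r³/T² = 3.97868×10^5 km³/s².
The Hohmann ellipse has a_t = (r₁ + r₂)/2 = 36040 km.
By Kepler's third law the transfer-orbit period is T = 2π√(a_t³/μ), so t = T/2 = 34080 s.
Converting: 34080 s ÷ 3600 s/hour = 9.47 hours.

t = 9.47 hours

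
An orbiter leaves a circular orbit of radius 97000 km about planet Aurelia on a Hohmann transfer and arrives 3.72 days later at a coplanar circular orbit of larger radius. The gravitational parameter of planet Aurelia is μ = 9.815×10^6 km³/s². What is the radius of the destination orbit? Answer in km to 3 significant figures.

Transfer time t = 3.72 days = 3.21408×10^5 s, and t = π√(a_t³/μ).
So a_t = (μ t²/π²)^(1/3) = (9.815×10^6 × (3.21408×10^5)² / π²)^(1/3) = 4.6835×10^5 km.
Since a_t = (r₁ + r₂)/2, r₂ = 2a_t − r₁ = 2×4.6835×10^5 − 97000 = 8.397×10^5 km.

r₂ = 8.40×10^5 km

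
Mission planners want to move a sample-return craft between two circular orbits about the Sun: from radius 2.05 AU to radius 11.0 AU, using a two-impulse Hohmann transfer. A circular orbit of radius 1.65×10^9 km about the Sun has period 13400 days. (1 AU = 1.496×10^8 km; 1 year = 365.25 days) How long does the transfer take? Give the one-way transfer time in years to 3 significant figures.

t = 8.35 years

From Kepler's third law T² = 4π²r³/μ at r = 1.65×10^9 km, T = 13400 days = 13400 × 86400 s = 1.15776×10^9 s: μ = 4π²r³/T² = 1.32304×10^11 km³/s².
In km: r₁ = 2.05 × 1.496×10^8 = 3.0668×10^8 km; r₂ = 11.0 × 1.496×10^8 = 1.6456×10^9 km.
Semi-major axis of the transfer orbit: a_t = (3.0668×10^8 + 1.6456×10^9)/2 = 9.7614×10^8 km.
Half the transfer-orbit period gives t = π√(a_t³/μ) = 2.634×10^8 s.
Converting: 2.634×10^8 s ÷ 3.15576×10^7 s/year (365.25 × 86400) = 8.35 years.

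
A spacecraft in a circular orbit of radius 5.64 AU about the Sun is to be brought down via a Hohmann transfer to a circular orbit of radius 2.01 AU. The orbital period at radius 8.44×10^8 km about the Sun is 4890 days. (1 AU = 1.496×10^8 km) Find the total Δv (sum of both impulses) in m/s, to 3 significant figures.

From Kepler's third law T² = 4π²r³/μ at r = 8.44×10^8 km, T = 4890 days = 4890 × 86400 s = 4.22496×10^8 s: μ = 4π²r³/T² = 1.32966×10^11 km³/s².
In km: r₁ = 5.64 × 1.496×10^8 = 8.43744×10^8 km; r₂ = 2.01 × 1.496×10^8 = 3.00696×10^8 km.
Transfer-ellipse semi-major axis a_t = (r₁ + r₂)/2 = (8.43744×10^8 + 3.00696×10^8)/2 = 5.7222×10^8 km.
Circular speed at r₁: v₁ = √(μ/r₁) = √(1.32966×10^11/8.43744×10^8) = 12.5535 km/s.
On the transfer ellipse at r₁, v² = μ(2/r − 1/a) gives v_a = √[μ(2/r₁ − 1/a_t)] = 9.10014 km/s.
First burn Δv₁ = |v_a − v₁| = 3.4534 km/s.
At r₂, v₂ = √(μ/r₂) = 21.0284 km/s.
Transfer-orbit speed at r₂: v_p = √[μ(2/r₂ − 1/a_t)] = 25.5347 km/s.
Second burn Δv₂ = |v₂ − v_p| = 4.5063 km/s.
Total Δv = Δv₁ + Δv₂ = 7.960 km/s.

Δv = 7960 m/s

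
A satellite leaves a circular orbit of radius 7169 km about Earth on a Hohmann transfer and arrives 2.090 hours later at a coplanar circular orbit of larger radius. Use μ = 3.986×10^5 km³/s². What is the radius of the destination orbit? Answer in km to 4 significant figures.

Transfer time t = 2.090 hours = 7524 s, and t = π√(a_t³/μ).
So a_t = (μ t²/π²)^(1/3) = (3.986×10^5 × (7524)² / π²)^(1/3) = 13174 km.
Since a_t = (r₁ + r₂)/2, r₂ = 2a_t − r₁ = 2×13174 − 7169 = 19179 km.

r₂ = 19180 km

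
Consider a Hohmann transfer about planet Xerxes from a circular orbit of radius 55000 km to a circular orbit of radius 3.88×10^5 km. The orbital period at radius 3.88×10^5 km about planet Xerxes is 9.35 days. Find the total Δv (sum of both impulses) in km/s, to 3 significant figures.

Δv = 4.11 km/s

From Kepler's third law T² = 4π²r³/μ at r = 3.88×10^5 km, T = 9.35 days = 9.35 × 86400 s = 8.0784×10^5 s: μ = 4π²r³/T² = 3.53349×10^6 km³/s².
Transfer-ellipse semi-major axis a_t = (r₁ + r₂)/2 = (55000 + 3.880×10^5)/2 = 2.215×10^5 km.
Circular speed at r₁: v₁ = √(μ/r₁) = √(3.53349×10^6/55000) = 8.0153 km/s.
On the transfer ellipse at r₁, vis-viva gives v_p = √[μ(2/r₁ − 1/a_t)] = 10.608 km/s.
First burn Δv₁ = |v_p − v₁| = 2.593 km/s.
Circular speed at r₂: v₂ = √(μ/r₂) = 3.018 km/s.
Transfer-orbit speed at r₂: v_a = √[μ(2/r₂ − 1/a_t)] = 1.504 km/s.
Second burn Δv₂ = |v₂ − v_a| = 1.514 km/s.
Total Δv = Δv₁ + Δv₂ = 4.107 km/s.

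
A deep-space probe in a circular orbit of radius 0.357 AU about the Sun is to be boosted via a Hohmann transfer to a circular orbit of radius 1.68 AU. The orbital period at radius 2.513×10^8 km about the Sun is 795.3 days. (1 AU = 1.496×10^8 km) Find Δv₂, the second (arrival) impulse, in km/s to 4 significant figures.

Δv₂ = 9.374 km/s

From Kepler's third law T² = 4π²r³/μ at r = 2.513×10^8 km, T = 795.3 days = 795.3 × 86400 s = 6.871392×10^7 s: μ = 4π²r³/T² = 1.32693×10^11 km³/s².
In km: r₁ = 0.357 × 1.496×10^8 = 5.34072×10^7 km; r₂ = 1.68 × 1.496×10^8 = 2.51328×10^8 km.
The Hohmann ellipse has a_t = (r₁ + r₂)/2 = 1.523676×10^8 km.
On the circular orbit at r = 2.51328×10^8 km, v_c = √(μ/r) = 22.978 km/s.
Vis-viva on the transfer ellipse at r = 2.51328×10^8 km gives v_t = √[μ(2/r − 1/a_t)] = 13.604 km/s.
Δv₂ = |v_t − v_c| = |13.604 − 22.978| = 9.374 km/s.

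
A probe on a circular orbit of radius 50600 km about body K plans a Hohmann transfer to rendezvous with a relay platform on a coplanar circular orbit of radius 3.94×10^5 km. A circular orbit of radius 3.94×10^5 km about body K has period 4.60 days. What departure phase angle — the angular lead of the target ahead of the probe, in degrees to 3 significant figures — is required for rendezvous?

From Kepler's third law T² = 4π²r³/μ at r = 3.94×10^5 km, T = 4.60 days = 4.60 × 86400 s = 3.9744×10^5 s: μ = 4π²r³/T² = 1.52864×10^7 km³/s².
Semi-major axis of the transfer orbit: a_t = (50600 + 3.940×10^5)/2 = 2.223×10^5 km.
The half-period of the transfer ellipse is t = π√(a_t³/μ) = 84218 s.
The target's mean motion on its circular orbit is ω₂ = √(μ/r₂³) = 1.5809×10^-5 rad/s.
Angle swept by the target during transfer: ω₂·t = 1.3314 rad = 76.28°.
Arrival is 180° from departure on the ellipse, so φ = 180° − 76.28° = 104°.

φ = 104°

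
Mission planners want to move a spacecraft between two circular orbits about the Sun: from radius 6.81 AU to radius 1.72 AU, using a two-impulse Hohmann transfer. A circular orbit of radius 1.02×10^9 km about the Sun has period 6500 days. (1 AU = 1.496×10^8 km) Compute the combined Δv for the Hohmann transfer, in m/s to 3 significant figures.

Δv = 10200 m/s

From Kepler's third law T² = 4π²r³/μ at r = 1.02×10^9 km, T = 6500 days = 6500 × 86400 s = 5.616×10^8 s: μ = 4π²r³/T² = 1.32833×10^11 km³/s².
In km: r₁ = 6.81 × 1.496×10^8 = 1.018776×10^9 km; r₂ = 1.72 × 1.496×10^8 = 2.57312×10^8 km.
Transfer-ellipse semi-major axis a_t = (r₁ + r₂)/2 = (1.018776×10^9 + 2.57312×10^8)/2 = 6.38044×10^8 km.
At r₁ the circular-orbit speed is v₁ = √(μ/r₁) = 11.4186 km/s.
On the transfer ellipse at r₁, v² = μ(2/r − 1/a) gives v_a = √[μ(2/r₁ − 1/a_t)] = 7.25134 km/s.
First burn Δv₁ = |v_a − v₁| = 4.167 km/s.
Circular speed at r₂: v₂ = √(μ/r₂) = 22.721 km/s.
Transfer-orbit speed at r₂: v_p = √[μ(2/r₂ − 1/a_t)] = 28.710 km/s.
Second burn Δv₂ = |v₂ − v_p| = 5.989 km/s.
Total Δv = Δv₁ + Δv₂ = 10.16 km/s.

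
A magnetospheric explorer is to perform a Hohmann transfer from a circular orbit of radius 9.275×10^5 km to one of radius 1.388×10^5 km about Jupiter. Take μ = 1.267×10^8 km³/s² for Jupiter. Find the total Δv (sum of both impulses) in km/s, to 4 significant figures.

Δv = 15.36 km/s

Transfer-ellipse semi-major axis a_t = (r₁ + r₂)/2 = (9.275×10^5 + 1.388×10^5)/2 = 5.3315×10^5 km.
Circular speed at r₁: v₁ = √(μ/r₁) = √(1.267×10^8/9.275×10^5) = 11.6878 km/s.
Transfer-orbit speed at r₁ (v² = μ(2/r − 1/a)): v_a = √[μ(2/r₁ − 1/a_t)] = 5.96350 km/s.
First burn Δv₁ = |v_a − v₁| = 5.724 km/s.
Circular speed at r₂: v₂ = √(μ/r₂) = 30.213 km/s.
Transfer-orbit speed at r₂: v_p = √[μ(2/r₂ − 1/a_t)] = 39.850 km/s.
Second burn Δv₂ = |v₂ − v_p| = 9.637 km/s.
Δv = Δv₁ + Δv₂ = 5.724 + 9.637 = 15.36 km/s.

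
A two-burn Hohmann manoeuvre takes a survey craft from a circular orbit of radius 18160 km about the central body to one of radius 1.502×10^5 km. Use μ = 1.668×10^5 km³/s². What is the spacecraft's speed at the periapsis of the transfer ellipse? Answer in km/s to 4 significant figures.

v = 4.048 km/s

The Hohmann ellipse has a_t = (r₁ + r₂)/2 = 84180 km.
At periapsis, r = 18160 km.
Vis-viva: v = √[μ(2/r − 1/a_t)] = √[1.668×10^5 × (2/18160 − 1/84180)] = 4.048 km/s.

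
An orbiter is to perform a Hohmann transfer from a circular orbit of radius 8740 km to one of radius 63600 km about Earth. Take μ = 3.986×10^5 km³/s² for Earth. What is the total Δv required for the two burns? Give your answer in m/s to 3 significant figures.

The Hohmann ellipse has a_t = (r₁ + r₂)/2 = 36170 km.
Circular speed at r₁: v₁ = √(μ/r₁) = √(3.986×10^5/8740) = 6.753 km/s.
On the transfer ellipse at r₁, vis-viva equation gives v_p = √[μ(2/r₁ − 1/a_t)] = 8.955 km/s.
First burn Δv₁ = |v_p − v₁| = 2.202 km/s.
Circular speed at r₂: v₂ = √(μ/r₂) = 2.5035 km/s.
Transfer-orbit speed at r₂: v_a = √[μ(2/r₂ − 1/a_t)] = 1.2306 km/s.
Second burn Δv₂ = |v₂ − v_a| = 1.273 km/s.
Δv = Δv₁ + Δv₂ = 2.202 + 1.273 = 3.475 km/s.

Δv = 3470 m/s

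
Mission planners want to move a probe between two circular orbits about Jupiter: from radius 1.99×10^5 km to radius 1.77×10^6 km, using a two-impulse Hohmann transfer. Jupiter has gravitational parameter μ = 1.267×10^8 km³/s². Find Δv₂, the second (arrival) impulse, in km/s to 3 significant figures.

Semi-major axis of the transfer orbit: a_t = (1.990×10^5 + 1.770×10^6)/2 = 9.845×10^5 km.
Circular speed at r = 1.770×10^6 km: v_c = √(μ/r) = 8.461 km/s.
Vis-viva on the transfer ellipse at r = 1.770×10^6 km gives v_t = √[μ(2/r − 1/a_t)] = 3.804 km/s.
Δv₂ = |v_t − v_c| = |3.804 − 8.461| = 4.657 km/s.

Δv₂ = 4.66 km/s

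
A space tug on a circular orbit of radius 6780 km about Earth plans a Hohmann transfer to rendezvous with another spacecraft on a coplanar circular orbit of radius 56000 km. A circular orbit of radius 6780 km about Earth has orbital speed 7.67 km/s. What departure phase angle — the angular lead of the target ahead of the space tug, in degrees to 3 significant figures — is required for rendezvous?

φ = 104°

From the circular-orbit relation v² = μ/r at r = 6780 km: μ = v²r = (7.67)² × 6780 = 3.98860×10^5 km³/s².
Semi-major axis of the transfer orbit: a_t = (6780 + 56000)/2 = 31390 km.
The half-period of the transfer ellipse is t = π√(a_t³/μ) = 27665 s.
The target's mean motion on its circular orbit is ω₂ = √(μ/r₂³) = 4.7657×10^-5 rad/s.
Angle swept by the target during transfer: ω₂·t = 1.3184 rad = 75.54°.
The space tug traverses 180° on the transfer ellipse, so the target must lead by 180° − 75.54° = 104°.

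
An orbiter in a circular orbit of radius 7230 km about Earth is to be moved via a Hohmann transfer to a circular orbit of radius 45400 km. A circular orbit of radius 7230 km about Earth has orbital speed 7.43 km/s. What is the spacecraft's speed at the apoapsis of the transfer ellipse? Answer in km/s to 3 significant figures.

v = 1.55 km/s

From the circular-orbit relation v² = μ/r at r = 7230 km: μ = v²r = (7.43)² × 7230 = 3.99131×10^5 km³/s².
The Hohmann ellipse has a_t = (r₁ + r₂)/2 = 26315 km.
The apoapsis of the transfer ellipse is at r = 45400 km.
Applying v² = μ(2/r − 1/a_t): v = 1.554 km/s.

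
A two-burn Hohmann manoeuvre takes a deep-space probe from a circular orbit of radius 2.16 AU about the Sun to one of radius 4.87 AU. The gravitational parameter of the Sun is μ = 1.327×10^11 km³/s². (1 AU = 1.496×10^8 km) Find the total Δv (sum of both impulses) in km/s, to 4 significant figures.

In km: r₁ = 2.16 × 1.496×10^8 = 3.23136×10^8 km; r₂ = 4.87 × 1.496×10^8 = 7.28552×10^8 km.
Semi-major axis of the transfer orbit: a_t = (3.23136×10^8 + 7.28552×10^8)/2 = 5.25844×10^8 km.
Circular speed at r₁: v₁ = √(μ/r₁) = √(1.327×10^11/3.23136×10^8) = 20.2648 km/s.
Transfer-orbit speed at r₁ (vis-viva): v_p = √[μ(2/r₁ − 1/a_t)] = 23.8531 km/s.
First burn Δv₁ = |v_p − v₁| = 3.5883 km/s.
At r₂, v₂ = √(μ/r₂) = 13.4960 km/s.
Transfer-orbit speed at r₂: v_a = √[μ(2/r₂ − 1/a_t)] = 10.5796 km/s.
Second burn Δv₂ = |v₂ − v_a| = 2.9164 km/s.
Δv = Δv₁ + Δv₂ = 3.5883 + 2.9164 = 6.505 km/s.

Δv = 6.505 km/s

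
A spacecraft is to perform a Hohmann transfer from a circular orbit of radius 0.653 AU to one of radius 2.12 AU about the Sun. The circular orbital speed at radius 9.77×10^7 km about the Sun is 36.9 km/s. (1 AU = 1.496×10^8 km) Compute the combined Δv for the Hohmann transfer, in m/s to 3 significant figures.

Δv = 15200 m/s

From the circular-orbit relation v² = μ/r at r = 9.77×10^7 km: μ = v²r = (36.9)² × 9.77×10^7 = 1.33029×10^11 km³/s².
In km: r₁ = 0.653 × 1.496×10^8 = 9.76888×10^7 km; r₂ = 2.12 × 1.496×10^8 = 3.17152×10^8 km.
The Hohmann ellipse has a_t = (r₁ + r₂)/2 = 2.074204×10^8 km.
Circular speed at r₁: v₁ = √(μ/r₁) = √(1.33029×10^11/9.76888×10^7) = 36.902 km/s.
Transfer-orbit speed at r₁ (vis-viva equation): v_p = √[μ(2/r₁ − 1/a_t)] = 45.631 km/s.
First burn Δv₁ = |v_p − v₁| = 8.729 km/s.
Circular speed at r₂: v₂ = √(μ/r₂) = 20.480 km/s.
Transfer-orbit speed at r₂: v_a = √[μ(2/r₂ − 1/a_t)] = 14.055 km/s.
Second burn Δv₂ = |v₂ − v_a| = 6.425 km/s.
Δv = Δv₁ + Δv₂ = 8.729 + 6.425 = 15.15 km/s.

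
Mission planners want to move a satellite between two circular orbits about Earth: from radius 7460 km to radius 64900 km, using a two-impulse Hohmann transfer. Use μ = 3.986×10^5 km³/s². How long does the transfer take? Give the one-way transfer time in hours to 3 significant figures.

The Hohmann ellipse has a_t = (r₁ + r₂)/2 = 36180 km.
Transfer time t = π√(a_t³/μ) = π√((36180)³ / 3.986×10^5) = 34240 s.
Converting: 34240 s ÷ 3600 s/hour = 9.51 hours.

t = 9.51 hours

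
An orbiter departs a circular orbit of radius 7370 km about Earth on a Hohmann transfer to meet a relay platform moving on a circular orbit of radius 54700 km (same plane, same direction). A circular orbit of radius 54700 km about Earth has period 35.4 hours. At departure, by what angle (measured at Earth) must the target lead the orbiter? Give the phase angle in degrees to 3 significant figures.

From Kepler's third law T² = 4π²r³/μ at r = 54700 km, T = 35.4 hours = 35.4 × 3600 s = 1.2744×10^5 s: μ = 4π²r³/T² = 3.97842×10^5 km³/s².
Semi-major axis of the transfer orbit: a_t = (7370 + 54700)/2 = 31035 km.
Transfer time t = π√(a_t³/μ) = 27232 s.
Target angular speed ω₂ = √(μ/r₂³) = 4.9303×10^-5 rad/s.
Angle swept by the target during transfer: ω₂·t = 1.3426 rad = 76.93°.
The orbiter traverses 180° on the transfer ellipse, so the target must lead by 180° − 76.93° = 103°.

φ = 103°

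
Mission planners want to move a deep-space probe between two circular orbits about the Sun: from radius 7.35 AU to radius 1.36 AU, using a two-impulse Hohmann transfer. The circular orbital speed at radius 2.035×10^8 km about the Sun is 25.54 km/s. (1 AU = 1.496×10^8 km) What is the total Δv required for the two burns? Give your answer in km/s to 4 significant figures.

Δv = 12.49 km/s

From the circular-orbit relation v² = μ/r at r = 2.035×10^8 km: μ = v²r = (25.54)² × 2.035×10^8 = 1.32741×10^11 km³/s².
In km: r₁ = 7.35 × 1.496×10^8 = 1.09956×10^9 km; r₂ = 1.36 × 1.496×10^8 = 2.03456×10^8 km.
The Hohmann ellipse has a_t = (r₁ + r₂)/2 = 6.51508×10^8 km.
Circular speed at r₁: v₁ = √(μ/r₁) = √(1.32741×10^11/1.09956×10^9) = 10.987 km/s.
On the transfer ellipse at r₁, v² = μ(2/r − 1/a) gives v_a = √[μ(2/r₁ − 1/a_t)] = 6.1400 km/s.
First burn Δv₁ = |v_a − v₁| = 4.847 km/s.
Circular speed at r₂: v₂ = √(μ/r₂) = 25.54 km/s.
Transfer-orbit speed at r₂: v_p = √[μ(2/r₂ − 1/a_t)] = 33.18 km/s.
Second burn Δv₂ = |v₂ − v_p| = 7.640 km/s.
Δv = Δv₁ + Δv₂ = 4.847 + 7.640 = 12.49 km/s.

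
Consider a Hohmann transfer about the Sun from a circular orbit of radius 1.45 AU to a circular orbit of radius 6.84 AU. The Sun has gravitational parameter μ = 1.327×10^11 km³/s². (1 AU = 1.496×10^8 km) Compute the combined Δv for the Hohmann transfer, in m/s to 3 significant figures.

In km: r₁ = 1.45 × 1.496×10^8 = 2.1692×10^8 km; r₂ = 6.84 × 1.496×10^8 = 1.023264×10^9 km.
The Hohmann ellipse has a_t = (r₁ + r₂)/2 = 6.20092×10^8 km.
Circular speed at r₁: v₁ = √(μ/r₁) = √(1.327×10^11/2.1692×10^8) = 24.734 km/s.
Transfer-orbit speed at r₁ (vis-viva equation): v_p = √[μ(2/r₁ − 1/a_t)] = 31.773 km/s.
First burn Δv₁ = |v_p − v₁| = 7.039 km/s.
At r₂, v₂ = √(μ/r₂) = 11.3878 km/s.
Transfer-orbit speed at r₂: v_a = √[μ(2/r₂ − 1/a_t)] = 6.73540 km/s.
Second burn Δv₂ = |v₂ − v_a| = 4.652 km/s.
Total Δv = Δv₁ + Δv₂ = 11.69 km/s.

Δv = 11700 m/s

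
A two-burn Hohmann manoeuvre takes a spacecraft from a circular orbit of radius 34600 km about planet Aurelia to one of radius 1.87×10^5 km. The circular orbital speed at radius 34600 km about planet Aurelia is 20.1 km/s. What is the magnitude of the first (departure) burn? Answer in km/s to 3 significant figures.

From the circular-orbit relation v² = μ/r at r = 34600 km: μ = v²r = (20.1)² × 34600 = 1.39787×10^7 km³/s².
Transfer-ellipse semi-major axis a_t = (r₁ + r₂)/2 = (34600 + 1.870×10^5)/2 = 1.108×10^5 km.
On the circular orbit at r = 34600 km, v_c = √(μ/r) = 20.100 km/s.
Vis-viva on the transfer ellipse at r = 34600 km gives v_t = √[μ(2/r − 1/a_t)] = 26.112 km/s.
Δv₁ = |v_t − v_c| = |26.112 − 20.100| = 6.012 km/s.

Δv₁ = 6.01 km/s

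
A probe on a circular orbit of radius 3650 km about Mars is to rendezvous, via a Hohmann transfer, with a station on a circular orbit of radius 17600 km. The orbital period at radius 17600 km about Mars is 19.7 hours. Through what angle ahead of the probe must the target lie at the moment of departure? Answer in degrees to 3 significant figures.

φ = 95.6°

From Kepler's third law T² = 4π²r³/μ at r = 17600 km, T = 19.7 hours = 19.7 × 3600 s = 70920 s: μ = 4π²r³/T² = 42791.8 km³/s².
Transfer-ellipse semi-major axis a_t = (r₁ + r₂)/2 = (3650 + 17600)/2 = 10625 km.
The half-period of the transfer ellipse is t = π√(a_t³/μ) = 16633 s.
The target's mean motion on its circular orbit is ω₂ = √(μ/r₂³) = 8.8595×10^-5 rad/s.
Angle swept by the target during transfer: ω₂·t = 1.4736 rad = 84.43°.
Arrival is 180° from departure on the ellipse, so φ = 180° − 84.43° = 95.6°.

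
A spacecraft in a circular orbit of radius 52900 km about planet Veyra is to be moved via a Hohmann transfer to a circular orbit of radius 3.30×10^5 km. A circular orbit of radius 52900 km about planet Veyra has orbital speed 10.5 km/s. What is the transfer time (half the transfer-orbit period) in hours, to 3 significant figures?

From the circular-orbit relation v² = μ/r at r = 52900 km: μ = v²r = (10.5)² × 52900 = 5.83222×10^6 km³/s².
Semi-major axis of the transfer orbit: a_t = (52900 + 3.300×10^5)/2 = 1.9145×10^5 km.
By Kepler's third law the transfer-orbit period is T = 2π√(a_t³/μ), so t = T/2 = 1.090×10^5 s.
Converting: 1.090×10^5 s ÷ 3600 s/hour = 30.3 hours.

t = 30.3 hours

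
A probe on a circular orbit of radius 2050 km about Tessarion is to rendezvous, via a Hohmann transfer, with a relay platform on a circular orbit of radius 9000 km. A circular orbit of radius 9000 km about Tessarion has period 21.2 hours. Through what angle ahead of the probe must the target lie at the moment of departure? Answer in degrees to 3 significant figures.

φ = 93.4°

From Kepler's third law T² = 4π²r³/μ at r = 9000 km, T = 21.2 hours = 21.2 × 3600 s = 76320 s: μ = 4π²r³/T² = 4940.95 km³/s².
Transfer-ellipse semi-major axis a_t = (r₁ + r₂)/2 = (2050 + 9000)/2 = 5525 km.
Transfer time t = π√(a_t³/μ) = 18355 s.
Target angular speed ω₂ = √(μ/r₂³) = 8.2327×10^-5 rad/s.
Angle swept by the target during transfer: ω₂·t = 1.5111 rad = 86.58°.
Arrival is 180° from departure on the ellipse, so φ = 180° − 86.58° = 93.4°.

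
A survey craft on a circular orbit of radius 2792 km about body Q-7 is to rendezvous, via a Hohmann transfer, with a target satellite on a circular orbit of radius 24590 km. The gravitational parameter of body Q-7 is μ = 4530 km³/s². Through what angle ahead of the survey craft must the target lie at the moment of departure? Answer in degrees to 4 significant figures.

φ = 105.2°

The Hohmann ellipse has a_t = (r₁ + r₂)/2 = 13691 km.
Transfer time t = π√(a_t³/μ) = 74775 s.
The target's mean motion on its circular orbit is ω₂ = √(μ/r₂³) = 1.7455×10^-5 rad/s.
Angle swept by the target during transfer: ω₂·t = 1.3052 rad = 74.78°.
The survey craft traverses 180° on the transfer ellipse, so the target must lead by 180° − 74.78° = 105.2°.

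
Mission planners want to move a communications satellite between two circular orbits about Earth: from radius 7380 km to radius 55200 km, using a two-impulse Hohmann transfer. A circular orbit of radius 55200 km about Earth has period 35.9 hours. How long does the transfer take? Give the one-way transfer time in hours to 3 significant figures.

t = 7.66 hours

From Kepler's third law T² = 4π²r³/μ at r = 55200 km, T = 35.9 hours = 35.9 × 3600 s = 1.2924×10^5 s: μ = 4π²r³/T² = 3.97542×10^5 km³/s².
The Hohmann ellipse has a_t = (r₁ + r₂)/2 = 31290 km.
Half the transfer-orbit period gives t = π√(a_t³/μ) = 27580 s.
Converting: 27580 s ÷ 3600 s/hour = 7.66 hours.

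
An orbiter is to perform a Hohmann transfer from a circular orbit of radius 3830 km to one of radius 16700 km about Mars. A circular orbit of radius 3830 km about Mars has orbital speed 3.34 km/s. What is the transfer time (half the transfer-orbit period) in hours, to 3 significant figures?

From the circular-orbit relation v² = μ/r at r = 3830 km: μ = v²r = (3.34)² × 3830 = 42725.9 km³/s².
Semi-major axis of the transfer orbit: a_t = (3830 + 16700)/2 = 10265 km.
Transfer time t = π√(a_t³/μ) = π√((10265)³ / 42725.9) = 15810 s.
Converting: 15810 s ÷ 3600 s/hour = 4.39 hours.

t = 4.39 hours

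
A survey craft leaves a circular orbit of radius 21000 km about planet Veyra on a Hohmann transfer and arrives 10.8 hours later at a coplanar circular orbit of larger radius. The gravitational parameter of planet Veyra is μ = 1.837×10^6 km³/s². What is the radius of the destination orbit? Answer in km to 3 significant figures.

Transfer time t = 10.8 hours = 38880 s, and t = π√(a_t³/μ).
So a_t = (μ t²/π²)^(1/3) = (1.837×10^6 × (38880)² / π²)^(1/3) = 65527 km.
Since a_t = (r₁ + r₂)/2, r₂ = 2a_t − r₁ = 2×65527 − 21000 = 1.10054×10^5 km.

r₂ = 1.10×10^5 km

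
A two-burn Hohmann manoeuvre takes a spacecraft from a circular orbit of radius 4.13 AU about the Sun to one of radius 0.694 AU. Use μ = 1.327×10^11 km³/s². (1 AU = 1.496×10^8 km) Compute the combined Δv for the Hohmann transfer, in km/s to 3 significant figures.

In km: r₁ = 4.13 × 1.496×10^8 = 6.17848×10^8 km; r₂ = 0.694 × 1.496×10^8 = 1.038224×10^8 km.
The Hohmann ellipse has a_t = (r₁ + r₂)/2 = 3.608352×10^8 km.
At r₁ the circular-orbit speed is v₁ = √(μ/r₁) = 14.655 km/s.
Transfer-orbit speed at r₁ (vis-viva equation): v_a = √[μ(2/r₁ − 1/a_t)] = 7.8611 km/s.
First burn Δv₁ = |v_a − v₁| = 6.794 km/s.
At r₂, v₂ = √(μ/r₂) = 35.75 km/s.
Transfer-orbit speed at r₂: v_p = √[μ(2/r₂ − 1/a_t)] = 46.78 km/s.
Second burn Δv₂ = |v₂ − v_p| = 11.03 km/s.
Total Δv = Δv₁ + Δv₂ = 17.82 km/s.

Δv = 17.8 km/s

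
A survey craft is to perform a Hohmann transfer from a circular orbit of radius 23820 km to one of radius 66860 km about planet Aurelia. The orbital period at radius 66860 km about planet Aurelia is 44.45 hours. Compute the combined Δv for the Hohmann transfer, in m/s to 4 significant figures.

From Kepler's third law T² = 4π²r³/μ at r = 66860 km, T = 44.45 hours = 44.45 × 3600 s = 1.6002×10^5 s: μ = 4π²r³/T² = 4.60798×10^5 km³/s².
Transfer-ellipse semi-major axis a_t = (r₁ + r₂)/2 = (23820 + 66860)/2 = 45340 km.
Circular speed at r₁: v₁ = √(μ/r₁) = √(4.60798×10^5/23820) = 4.3983 km/s.
Transfer-orbit speed at r₁ (v² = μ(2/r − 1/a)): v_p = √[μ(2/r₁ − 1/a_t)] = 5.3411 km/s.
First burn Δv₁ = |v_p − v₁| = 0.9428 km/s.
Circular speed at r₂: v₂ = √(μ/r₂) = 2.62526 km/s.
Transfer-orbit speed at r₂: v_a = √[μ(2/r₂ − 1/a_t)] = 1.90284 km/s.
Second burn Δv₂ = |v₂ − v_a| = 0.7224 km/s.
Total Δv = Δv₁ + Δv₂ = 1.665 km/s.

Δv = 1665 m/s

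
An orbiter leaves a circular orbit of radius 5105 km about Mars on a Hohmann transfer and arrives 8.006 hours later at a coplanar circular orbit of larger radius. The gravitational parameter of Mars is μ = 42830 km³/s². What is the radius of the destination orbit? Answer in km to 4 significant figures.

r₂ = 25560 km

Transfer time t = 8.006 hours = 28821.6 s, and t = π√(a_t³/μ).
So a_t = (μ t²/π²)^(1/3) = (42830 × (28821.6)² / π²)^(1/3) = 15333 km.
Since a_t = (r₁ + r₂)/2, r₂ = 2a_t − r₁ = 2×15333 − 5105 = 25561 km.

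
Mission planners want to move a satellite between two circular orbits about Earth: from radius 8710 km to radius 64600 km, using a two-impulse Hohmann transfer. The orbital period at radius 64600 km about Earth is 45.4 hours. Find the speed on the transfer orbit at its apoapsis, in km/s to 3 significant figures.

v = 1.21 km/s

From Kepler's third law T² = 4π²r³/μ at r = 64600 km, T = 45.4 hours = 45.4 × 3600 s = 1.6344×10^5 s: μ = 4π²r³/T² = 3.98419×10^5 km³/s².
The Hohmann ellipse has a_t = (r₁ + r₂)/2 = 36655 km.
At apoapsis, r = 64600 km.
Applying v² = μ(2/r − 1/a_t): v = 1.211 km/s.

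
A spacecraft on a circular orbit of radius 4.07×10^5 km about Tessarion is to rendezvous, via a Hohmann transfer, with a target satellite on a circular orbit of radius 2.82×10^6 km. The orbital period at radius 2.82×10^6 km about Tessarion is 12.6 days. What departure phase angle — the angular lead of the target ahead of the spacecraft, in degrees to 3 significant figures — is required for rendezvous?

From Kepler's third law T² = 4π²r³/μ at r = 2.82×10^6 km, T = 12.6 days = 12.6 × 86400 s = 1.08864×10^6 s: μ = 4π²r³/T² = 7.47031×10^8 km³/s².
Semi-major axis of the transfer orbit: a_t = (4.070×10^5 + 2.820×10^6)/2 = 1.6135×10^6 km.
The half-period of the transfer ellipse is t = π√(a_t³/μ) = 2.35578×10^5 s.
The target's mean motion on its circular orbit is ω₂ = √(μ/r₂³) = 5.77159×10^-6 rad/s.
Angle swept by the target during transfer: ω₂·t = 1.35966 rad = 77.90°.
Arrival is 180° from departure on the ellipse, so φ = 180° − 77.90° = 102°.

φ = 102°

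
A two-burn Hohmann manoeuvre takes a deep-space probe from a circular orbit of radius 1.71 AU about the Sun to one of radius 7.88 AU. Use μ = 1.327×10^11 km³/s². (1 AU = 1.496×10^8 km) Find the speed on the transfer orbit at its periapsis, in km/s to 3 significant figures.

v = 29.2 km/s

In km: r₁ = 1.71 × 1.496×10^8 = 2.55816×10^8 km; r₂ = 7.88 × 1.496×10^8 = 1.178848×10^9 km.
Semi-major axis of the transfer orbit: a_t = (2.55816×10^8 + 1.178848×10^9)/2 = 7.17332×10^8 km.
The periapsis of the transfer ellipse is at r = 2.55816×10^8 km.
Vis-viva: v = √[μ(2/r − 1/a_t)] = √[1.327×10^11 × (2/2.55816×10^8 − 1/7.17332×10^8)] = 29.20 km/s.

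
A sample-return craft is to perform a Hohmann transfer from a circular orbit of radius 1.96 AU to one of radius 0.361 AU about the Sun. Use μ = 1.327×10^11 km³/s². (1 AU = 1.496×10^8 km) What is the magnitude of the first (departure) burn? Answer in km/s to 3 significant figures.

Δv₁ = 9.41 km/s

In km: r₁ = 1.96 × 1.496×10^8 = 2.93216×10^8 km; r₂ = 0.361 × 1.496×10^8 = 5.40056×10^7 km.
Transfer-ellipse semi-major axis a_t = (r₁ + r₂)/2 = (2.93216×10^8 + 5.40056×10^7)/2 = 1.736108×10^8 km.
On the circular orbit at r = 2.93216×10^8 km, v_c = √(μ/r) = 21.273631 km/s.
Vis-viva on the transfer ellipse at r = 2.93216×10^8 km gives v_t = √[μ(2/r − 1/a_t)] = 11.865134 km/s.
Δv₁ = |v_t − v_c| = |11.865134 − 21.273631| = 9.408 km/s.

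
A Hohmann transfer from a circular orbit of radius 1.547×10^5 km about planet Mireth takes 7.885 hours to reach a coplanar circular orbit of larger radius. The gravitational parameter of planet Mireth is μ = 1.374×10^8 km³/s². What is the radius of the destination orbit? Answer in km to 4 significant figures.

Transfer time t = 7.885 hours = 28386 s, and t = π√(a_t³/μ).
So a_t = (μ t²/π²)^(1/3) = (1.374×10^8 × (28386)² / π²)^(1/3) = 2.2385×10^5 km.
Since a_t = (r₁ + r₂)/2, r₂ = 2a_t − r₁ = 2×2.2385×10^5 − 1.547×10^5 = 2.930×10^5 km.

r₂ = 2.930×10^5 km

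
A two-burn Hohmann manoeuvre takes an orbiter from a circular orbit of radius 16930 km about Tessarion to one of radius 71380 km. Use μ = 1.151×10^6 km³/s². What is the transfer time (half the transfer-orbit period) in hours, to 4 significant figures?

t = 7.547 hours

The Hohmann ellipse has a_t = (r₁ + r₂)/2 = 44155 km.
Half the transfer-orbit period gives t = π√(a_t³/μ) = 27170 s.
Converting: 27170 s ÷ 3600 s/hour = 7.547 hours.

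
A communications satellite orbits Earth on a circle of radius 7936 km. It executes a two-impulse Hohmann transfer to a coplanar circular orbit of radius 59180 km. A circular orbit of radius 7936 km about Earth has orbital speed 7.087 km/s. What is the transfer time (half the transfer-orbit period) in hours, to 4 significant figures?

t = 8.497 hours

From the circular-orbit relation v² = μ/r at r = 7936 km: μ = v²r = (7.087)² × 7936 = 3.98590×10^5 km³/s².
Semi-major axis of the transfer orbit: a_t = (7936 + 59180)/2 = 33558 km.
Half the transfer-orbit period gives t = π√(a_t³/μ) = 30590 s.
Converting: 30590 s ÷ 3600 s/hour = 8.497 hours.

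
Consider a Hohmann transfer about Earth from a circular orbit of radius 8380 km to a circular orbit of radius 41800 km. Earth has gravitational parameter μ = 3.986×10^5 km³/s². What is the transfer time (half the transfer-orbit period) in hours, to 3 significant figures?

t = 5.49 hours

The Hohmann ellipse has a_t = (r₁ + r₂)/2 = 25090 km.
Transfer time t = π√(a_t³/μ) = π√((25090)³ / 3.986×10^5) = 19780 s.
Converting: 19780 s ÷ 3600 s/hour = 5.49 hours.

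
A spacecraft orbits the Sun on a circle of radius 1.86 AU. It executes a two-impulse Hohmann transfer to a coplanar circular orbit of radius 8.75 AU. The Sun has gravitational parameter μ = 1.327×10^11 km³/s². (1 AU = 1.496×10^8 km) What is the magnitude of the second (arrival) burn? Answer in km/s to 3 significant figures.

Δv₂ = 4.11 km/s

In km: r₁ = 1.86 × 1.496×10^8 = 2.78256×10^8 km; r₂ = 8.75 × 1.496×10^8 = 1.309×10^9 km.
Semi-major axis of the transfer orbit: a_t = (2.78256×10^8 + 1.309×10^9)/2 = 7.93628×10^8 km.
Circular speed at r = 1.309×10^9 km: v_c = √(μ/r) = 10.069 km/s.
Vis-viva on the transfer ellipse at r = 1.309×10^9 km gives v_t = √[μ(2/r − 1/a_t)] = 5.9618 km/s.
Δv₂ = |v_t − v_c| = |5.9618 − 10.069| = 4.107 km/s.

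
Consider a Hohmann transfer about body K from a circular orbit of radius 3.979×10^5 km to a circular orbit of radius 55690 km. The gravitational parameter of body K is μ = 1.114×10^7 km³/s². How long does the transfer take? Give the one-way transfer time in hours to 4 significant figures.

Semi-major axis of the transfer orbit: a_t = (3.979×10^5 + 55690)/2 = 2.26795×10^5 km.
By Kepler's third law the transfer-orbit period is T = 2π√(a_t³/μ), so t = T/2 = 1.0166×10^5 s.
Converting: 1.0166×10^5 s ÷ 3600 s/hour = 28.24 hours.

t = 28.24 hours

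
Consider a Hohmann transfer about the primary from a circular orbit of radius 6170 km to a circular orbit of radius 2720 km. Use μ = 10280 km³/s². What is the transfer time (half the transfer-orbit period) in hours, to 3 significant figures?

Semi-major axis of the transfer orbit: a_t = (6170 + 2720)/2 = 4445 km.
Half the transfer-orbit period gives t = π√(a_t³/μ) = 9183 s.
Converting: 9183 s ÷ 3600 s/hour = 2.55 hours.

t = 2.55 hours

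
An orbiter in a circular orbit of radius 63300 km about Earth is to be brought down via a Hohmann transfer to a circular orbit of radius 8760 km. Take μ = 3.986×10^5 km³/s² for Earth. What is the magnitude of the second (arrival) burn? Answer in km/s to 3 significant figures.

Δv₂ = 2.20 km/s

Transfer-ellipse semi-major axis a_t = (r₁ + r₂)/2 = (63300 + 8760)/2 = 36030 km.
On the circular orbit at r = 8760 km, v_c = √(μ/r) = 6.746 km/s.
Transfer-orbit speed at the same r (vis-viva, a = a_t): v_t = √[μ(2/r − 1/a_t)] = 8.941 km/s.
Δv₂ = |v_t − v_c| = |8.941 − 6.746| = 2.195 km/s.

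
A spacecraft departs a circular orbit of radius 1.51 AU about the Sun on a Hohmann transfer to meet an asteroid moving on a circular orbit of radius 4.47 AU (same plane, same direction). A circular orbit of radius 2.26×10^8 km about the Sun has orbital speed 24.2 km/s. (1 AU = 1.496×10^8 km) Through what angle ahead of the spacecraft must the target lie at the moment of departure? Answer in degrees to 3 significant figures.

From the circular-orbit relation v² = μ/r at r = 2.26×10^8 km: μ = v²r = (24.2)² × 2.26×10^8 = 1.32355×10^11 km³/s².
In km: r₁ = 1.51 × 1.496×10^8 = 2.25896×10^8 km; r₂ = 4.47 × 1.496×10^8 = 6.68712×10^8 km.
Semi-major axis of the transfer orbit: a_t = (2.25896×10^8 + 6.68712×10^8)/2 = 4.47304×10^8 km.
The half-period of the transfer ellipse is t = π√(a_t³/μ) = 8.1693×10^7 s.
Target angular speed ω₂ = √(μ/r₂³) = 2.1038×10^-8 rad/s.
Angle swept by the target during transfer: ω₂·t = 1.7187 rad = 98.47°.
The spacecraft traverses 180° on the transfer ellipse, so the target must lead by 180° − 98.47° = 81.5°.

φ = 81.5°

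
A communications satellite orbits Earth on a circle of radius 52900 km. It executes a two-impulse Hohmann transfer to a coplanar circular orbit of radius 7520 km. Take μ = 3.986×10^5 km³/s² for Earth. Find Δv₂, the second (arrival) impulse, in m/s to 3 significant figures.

Δv₂ = 2350 m/s

The Hohmann ellipse has a_t = (r₁ + r₂)/2 = 30210 km.
On the circular orbit at r = 7520 km, v_c = √(μ/r) = 7.280 km/s.
Transfer-orbit speed at the same r (vis-viva, a = a_t): v_t = √[μ(2/r − 1/a_t)] = 9.634 km/s.
Δv₂ = |v_t − v_c| = |9.634 − 7.280| = 2.354 km/s.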